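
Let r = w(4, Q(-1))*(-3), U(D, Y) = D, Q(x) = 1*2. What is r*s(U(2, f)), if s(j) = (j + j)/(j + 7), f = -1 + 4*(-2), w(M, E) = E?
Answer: -8/3 ≈ -2.6667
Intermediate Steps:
Q(x) = 2
f = -9 (f = -1 - 8 = -9)
s(j) = 2*j/(7 + j) (s(j) = (2*j)/(7 + j) = 2*j/(7 + j))
r = -6 (r = 2*(-3) = -6)
r*s(U(2, f)) = -12*2/(7 + 2) = -12*2/9 = -6*4/9 = -8/3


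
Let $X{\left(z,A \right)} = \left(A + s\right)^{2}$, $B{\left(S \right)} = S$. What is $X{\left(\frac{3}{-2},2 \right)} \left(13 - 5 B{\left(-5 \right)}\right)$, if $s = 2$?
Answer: $608$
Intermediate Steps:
$X{\left(z,A \right)} = \left(2 + A\right)^{2}$ ($X{\left(z,A \right)} = \left(A + 2\right)^{2} = \left(2 + A\right)^{2}$)
$X{\left(\frac{3}{-2},2 \right)} \left(13 - 5 B{\left(-5 \right)}\right) = \left(2 + 2\right)^{2} \left(13 - -25\right) = 4^{2} \left(13 + 25\right) = 16 \cdot 38 = 608$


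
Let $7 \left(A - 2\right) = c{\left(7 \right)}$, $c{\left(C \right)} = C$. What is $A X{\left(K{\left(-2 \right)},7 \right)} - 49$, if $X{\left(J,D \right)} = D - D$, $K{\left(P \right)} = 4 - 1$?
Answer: $-49$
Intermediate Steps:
$K{\left(P \right)} = 3$
$A = 3$ ($A = 2 + \frac{1}{7} \cdot 7 = 2 + 1 = 3$)
$X{\left(J,D \right)} = 0$
$A X{\left(K{\left(-2 \right)},7 \right)} - 49 = 3 \cdot 0 - 49 = 0 - 49 = -49$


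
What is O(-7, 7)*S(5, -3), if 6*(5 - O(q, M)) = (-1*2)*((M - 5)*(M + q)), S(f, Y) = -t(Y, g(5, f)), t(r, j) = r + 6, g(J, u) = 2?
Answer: -15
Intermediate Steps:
t(r, j) = 6 + r
S(f, Y) = -6 - Y (S(f, Y) = -(6 + Y) = -6 - Y)
O(q, M) = 5 + (-5 + M)*(M + q)/3 (O(q, M) = 5 - (-1*2)*(M - 5)*(M + q)/6 = 5 - (-1)*(-5 + M)*(M + q)/3 = 5 + (-5 + M)*(M + q)/3)
O(-7, 7)*S(5, -3) = (5 - 5/3*7 - 5/3*(-7) + (⅓)*7² + (⅓)*7*(-7))*(-6 - 1*(-3)) = (5 - 35/3 + 35/3 + (⅓)*49 - 49/3)*(-6 + 3) = (5 - 35/3 + 35/3 + 49/3 - 49/3)*(-3) = 5*(-3) = -15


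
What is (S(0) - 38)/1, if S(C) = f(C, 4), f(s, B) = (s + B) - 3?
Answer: -37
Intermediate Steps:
f(s, B) = -3 + B + s (f(s, B) = (B + s) - 3 = -3 + B + s)
S(C) = 1 + C (S(C) = -3 + 4 + C = 1 + C)
(S(0) - 38)/1 = ((1 + 0) - 38)/1 = (1 - 38)*1 = -37*1 = -37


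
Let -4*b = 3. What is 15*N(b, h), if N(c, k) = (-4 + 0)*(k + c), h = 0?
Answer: 45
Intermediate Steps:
b = -¾ (b = -¼*3 = -¾ ≈ -0.75000)
N(c, k) = -4*c - 4*k (N(c, k) = -4*(c + k) = -4*c - 4*k)
15*N(b, h) = 15*(-4*(-¾) - 4*0) = 15*(3 + 0) = 15*3 = 45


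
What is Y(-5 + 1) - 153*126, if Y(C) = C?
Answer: -19282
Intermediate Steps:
Y(-5 + 1) - 153*126 = (-5 + 1) - 153*126 = -4 - 19278 = -19282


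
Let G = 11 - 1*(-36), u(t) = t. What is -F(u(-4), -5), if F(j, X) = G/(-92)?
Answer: 47/92 ≈ 0.51087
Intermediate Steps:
G = 47 (G = 11 + 36 = 47)
F(j, X) = -47/92 (F(j, X) = 47/(-92) = 47*(-1/92) = -47/92)
-F(u(-4), -5) = -1*(-47/92) = 47/92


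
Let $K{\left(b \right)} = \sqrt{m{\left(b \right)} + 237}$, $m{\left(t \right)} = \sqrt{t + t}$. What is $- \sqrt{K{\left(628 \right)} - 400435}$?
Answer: $- i \sqrt{400435 - \sqrt{237 + 2 \sqrt{314}}} \approx - 632.79 i$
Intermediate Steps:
$m{\left(t \right)} = \sqrt{2} \sqrt{t}$ ($m{\left(t \right)} = \sqrt{2 t} = \sqrt{2} \sqrt{t}$)
$K{\left(b \right)} = \sqrt{237 + \sqrt{2} \sqrt{b}}$ ($K{\left(b \right)} = \sqrt{\sqrt{2} \sqrt{b} + 237} = \sqrt{237 + \sqrt{2} \sqrt{b}}$)
$- \sqrt{K{\left(628 \right)} - 400435} = - \sqrt{\sqrt{237 + \sqrt{2} \sqrt{628}} - 400435} = - \sqrt{\sqrt{237 + \sqrt{2} \cdot 2 \sqrt{157}} - 400435} = - \sqrt{\sqrt{237 + 2 \sqrt{314}} - 400435} = - \sqrt{-400435 + \sqrt{237 + 2 \sqrt{314}}}$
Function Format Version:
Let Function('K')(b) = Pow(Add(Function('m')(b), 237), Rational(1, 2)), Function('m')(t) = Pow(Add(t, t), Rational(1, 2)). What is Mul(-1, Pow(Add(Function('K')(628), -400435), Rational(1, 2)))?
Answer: Mul(-1, I, Pow(Add(400435, Mul(-1, Pow(Add(237, Mul(2, Pow(314, Rational(1, 2)))), Rational(1, 2)))), Rational(1, 2))) ≈ Mul(-632.79, I)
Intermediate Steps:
Function('m')(t) = Mul(Pow(2, Rational(1, 2)), Pow(t, Rational(1, 2))) (Function('m')(t) = Pow(Mul(2, t), Rational(1, 2)) = Mul(Pow(2, Rational(1, 2)), Pow(t, Rational(1, 2))))
Function('K')(b) = Pow(Add(237, Mul(Pow(2, Rational(1, 2)), Pow(b, Rational(1, 2)))), Rational(1, 2)) (Function('K')(b) = Pow(Add(Mul(Pow(2, Rational(1, 2)), Pow(b, Rational(1, 2))), 237), Rational(1, 2)) = Pow(Add(237, Mul(Pow(2, Rational(1, 2)), Pow(b, Rational(1, 2)))), Rational(1, 2)))
Mul(-1, Pow(Add(Function('K')(628), -400435), Rational(1, 2))) = Mul(-1, Pow(Add(Pow(Add(237, Mul(Pow(2, Rational(1, 2)), Pow(628, Rational(1, 2)))), Rational(1, 2)), -400435), Rational(1, 2))) = Mul(-1, Pow(Add(Pow(Add(237, Mul(Pow(2, Rational(1, 2)), Mul(2, Pow(157, Rational(1, 2))))), Rational(1, 2)), -400435), Rational(1, 2))) = Mul(-1, Pow(Add(Pow(Add(237, Mul(2, Pow(314, Rational(1, 2)))), Rational(1, 2)), -400435), Rational(1, 2))) = Mul(-1, Pow(Add(-400435, Pow(Add(237, Mul(2, Pow(314, Rational(1, 2)))), Rational(1, 2))), Rational(1, 2)))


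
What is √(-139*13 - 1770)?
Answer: 7*I*√73 ≈ 59.808*I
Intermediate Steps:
√(-139*13 - 1770) = √(-1807 - 1770) = √(-3577) = 7*I*√73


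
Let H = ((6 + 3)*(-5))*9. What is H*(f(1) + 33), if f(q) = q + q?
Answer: -14175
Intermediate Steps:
f(q) = 2*q
H = -405 (H = (9*(-5))*9 = -45*9 = -405)
H*(f(1) + 33) = -405*(2*1 + 33) = -405*(2 + 33) = -405*35 = -14175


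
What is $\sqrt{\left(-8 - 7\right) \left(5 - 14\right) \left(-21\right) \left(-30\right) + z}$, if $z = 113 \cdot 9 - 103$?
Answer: $2 \sqrt{21491} \approx 293.2$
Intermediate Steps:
$z = 914$ ($z = 1017 - 103 = 914$)
$\sqrt{\left(-8 - 7\right) \left(5 - 14\right) \left(-21\right) \left(-30\right) + z} = \sqrt{\left(-8 - 7\right) \left(5 - 14\right) \left(-21\right) \left(-30\right) + 914} = \sqrt{\left(-15\right) \left(-9\right) \left(-21\right) \left(-30\right) + 914} = \sqrt{135 \left(-21\right) \left(-30\right) + 914} = \sqrt{\left(-2835\right) \left(-30\right) + 914} = \sqrt{85050 + 914} = \sqrt{85964} = 2 \sqrt{21491}$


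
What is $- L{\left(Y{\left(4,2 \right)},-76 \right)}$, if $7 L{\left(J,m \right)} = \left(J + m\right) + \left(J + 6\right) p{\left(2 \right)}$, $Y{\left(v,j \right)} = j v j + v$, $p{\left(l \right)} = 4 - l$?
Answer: $\frac{4}{7} \approx 0.57143$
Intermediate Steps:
$Y{\left(v,j \right)} = v + v j^{2}$ ($Y{\left(v,j \right)} = v j^{2} + v = v + v j^{2}$)
$L{\left(J,m \right)} = \frac{12}{7} + \frac{m}{7} + \frac{3 J}{7}$ ($L{\left(J,m \right)} = \frac{\left(J + m\right) + \left(J + 6\right) \left(4 - 2\right)}{7} = \frac{\left(J + m\right) + \left(6 + J\right) \left(4 - 2\right)}{7} = \frac{\left(J + m\right) + \left(6 + J\right) 2}{7} = \frac{\left(J + m\right) + \left(12 + 2 J\right)}{7} = \frac{12 + m + 3 J}{7} = \frac{12}{7} + \frac{m}{7} + \frac{3 J}{7}$)
$- L{\left(Y{\left(4,2 \right)},-76 \right)} = - (\frac{12}{7} + \frac{1}{7} \left(-76\right) + \frac{3 \cdot 4 \left(1 + 2^{2}\right)}{7}) = - (\frac{12}{7} - \frac{76}{7} + \frac{3 \cdot 4 \left(1 + 4\right)}{7}) = - (\frac{12}{7} - \frac{76}{7} + \frac{3 \cdot 4 \cdot 5}{7}) = - (\frac{12}{7} - \frac{76}{7} + \frac{3}{7} \cdot 20) = - (\frac{12}{7} - \frac{76}{7} + \frac{60}{7}) = \left(-1\right) \left(- \frac{4}{7}\right) = \frac{4}{7}$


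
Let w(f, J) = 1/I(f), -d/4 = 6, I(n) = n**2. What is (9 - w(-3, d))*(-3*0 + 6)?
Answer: 160/3 ≈ 53.333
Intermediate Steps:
d = -24 (d = -4*6 = -24)
w(f, J) = f**(-2) (w(f, J) = 1/(f**2) = f**(-2))
(9 - w(-3, d))*(-3*0 + 6) = (9 - 1/(-3)**2)*(-3*0 + 6) = (9 - 1*1/9)*(0 + 6) = (9 - 1/9)*6 = (80/9)*6 = 160/3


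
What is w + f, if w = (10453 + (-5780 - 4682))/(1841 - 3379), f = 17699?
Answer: 27221071/1538 ≈ 17699.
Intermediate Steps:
w = 9/1538 (w = (10453 - 10462)/(-1538) = -9*(-1/1538) = 9/1538 ≈ 0.0058518)
w + f = 9/1538 + 17699 = 27221071/1538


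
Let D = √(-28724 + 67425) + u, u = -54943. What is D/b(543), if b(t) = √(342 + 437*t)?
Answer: √237633*(-54943 + 13*√229)/237633 ≈ -112.31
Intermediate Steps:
D = -54943 + 13*√229 (D = √(-28724 + 67425) - 54943 = √38701 - 54943 = 13*√229 - 54943 = -54943 + 13*√229 ≈ -54746.)
D/b(543) = (-54943 + 13*√229)/(√(342 + 437*543)) = (-54943 + 13*√229)/(√(342 + 237291)) = (-54943 + 13*√229)/(√237633) = (-54943 + 13*√229)*(√237633/237633) = √237633*(-54943 + 13*√229)/237633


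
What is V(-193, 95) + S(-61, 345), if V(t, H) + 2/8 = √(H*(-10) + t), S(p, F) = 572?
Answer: 2287/4 + 3*I*√127 ≈ 571.75 + 33.808*I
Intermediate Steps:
V(t, H) = -¼ + √(t - 10*H) (V(t, H) = -¼ + √(H*(-10) + t) = -¼ + √(-10*H + t) = -¼ + √(t - 10*H))
V(-193, 95) + S(-61, 345) = (-¼ + √(-193 - 10*95)) + 572 = (-¼ + √(-193 - 950)) + 572 = (-¼ + √(-1143)) + 572 = (-¼ + 3*I*√127) + 572 = 2287/4 + 3*I*√127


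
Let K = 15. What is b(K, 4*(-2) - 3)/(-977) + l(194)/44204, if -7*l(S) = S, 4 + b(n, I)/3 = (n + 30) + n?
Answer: -26086721/151155578 ≈ -0.17258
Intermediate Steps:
b(n, I) = 78 + 6*n (b(n, I) = -12 + 3*((n + 30) + n) = -12 + 3*((30 + n) + n) = -12 + 3*(30 + 2*n) = -12 + (90 + 6*n) = 78 + 6*n)
l(S) = -S/7
b(K, 4*(-2) - 3)/(-977) + l(194)/44204 = (78 + 6*15)/(-977) - ⅐*194/44204 = (78 + 90)*(-1/977) - 194/7*1/44204 = 168*(-1/977) - 97/154714 = -168/977 - 97/154714 = -26086721/151155578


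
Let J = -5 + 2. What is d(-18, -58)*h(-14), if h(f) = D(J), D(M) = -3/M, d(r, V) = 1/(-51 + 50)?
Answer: -1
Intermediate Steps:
d(r, V) = -1 (d(r, V) = 1/(-1) = -1)
J = -3
h(f) = 1 (h(f) = -3/(-3) = -3*(-1/3) = 1)
d(-18, -58)*h(-14) = -1*1 = -1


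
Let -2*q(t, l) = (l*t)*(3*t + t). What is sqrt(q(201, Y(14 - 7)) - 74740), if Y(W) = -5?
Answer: sqrt(329270) ≈ 573.82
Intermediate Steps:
q(t, l) = -2*l*t**2 (q(t, l) = -l*t*(3*t + t)/2 = -l*t*4*t/2 = -2*l*t**2)
sqrt(q(201, Y(14 - 7)) - 74740) = sqrt(-2*(-5)*201**2 - 74740) = sqrt(-2*(-5)*40401 - 74740) = sqrt(404010 - 74740) = sqrt(329270)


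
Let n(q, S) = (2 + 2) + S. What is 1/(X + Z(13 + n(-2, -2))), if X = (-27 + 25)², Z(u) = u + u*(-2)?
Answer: -1/11 ≈ -0.090909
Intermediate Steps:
n(q, S) = 4 + S
Z(u) = -u (Z(u) = u - 2*u = -u)
X = 4 (X = (-2)² = 4)
1/(X + Z(13 + n(-2, -2))) = 1/(4 - (13 + (4 - 2))) = 1/(4 - (13 + 2)) = 1/(4 - 1*15) = 1/(4 - 15) = 1/(-11) = -1/11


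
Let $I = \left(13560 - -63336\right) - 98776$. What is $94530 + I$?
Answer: $72650$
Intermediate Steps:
$I = -21880$ ($I = \left(13560 + 63336\right) - 98776 = 76896 - 98776 = -21880$)
$94530 + I = 94530 - 21880 = 72650$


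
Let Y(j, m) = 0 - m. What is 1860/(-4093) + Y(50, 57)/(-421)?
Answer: -549759/1723153 ≈ -0.31904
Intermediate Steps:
Y(j, m) = -m
1860/(-4093) + Y(50, 57)/(-421) = 1860/(-4093) - 1*57/(-421) = 1860*(-1/4093) - 57*(-1/421) = -1860/4093 + 57/421 = -549759/1723153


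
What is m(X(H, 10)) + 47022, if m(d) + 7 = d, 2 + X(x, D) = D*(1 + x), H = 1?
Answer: 47033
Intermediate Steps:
X(x, D) = -2 + D*(1 + x)
m(d) = -7 + d
m(X(H, 10)) + 47022 = (-7 + (-2 + 10 + 10*1)) + 47022 = (-7 + (-2 + 10 + 10)) + 47022 = (-7 + 18) + 47022 = 11 + 47022 = 47033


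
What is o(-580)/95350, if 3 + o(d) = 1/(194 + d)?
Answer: -1159/36805100 ≈ -3.1490e-5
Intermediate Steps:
o(d) = -3 + 1/(194 + d)
o(-580)/95350 = ((-581 - 3*(-580))/(194 - 580))/95350 = ((-581 + 1740)/(-386))*(1/95350) = -1/386*1159*(1/95350) = -1159/386*1/95350 = -1159/36805100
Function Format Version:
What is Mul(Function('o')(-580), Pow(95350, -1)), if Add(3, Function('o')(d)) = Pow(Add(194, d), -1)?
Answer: Rational(-1159, 36805100) ≈ -3.1490e-5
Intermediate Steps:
Function('o')(d) = Add(-3, Pow(Add(194, d), -1))
Mul(Function('o')(-580), Pow(95350, -1)) = Mul(Mul(Pow(Add(194, -580), -1), Add(-581, Mul(-3, -580))), Pow(95350, -1)) = Mul(Mul(Pow(-386, -1), Add(-581, 1740)), Rational(1, 95350)) = Mul(Mul(Rational(-1, 386), 1159), Rational(1, 95350)) = Mul(Rational(-1159, 386), Rational(1, 95350)) = Rational(-1159, 36805100)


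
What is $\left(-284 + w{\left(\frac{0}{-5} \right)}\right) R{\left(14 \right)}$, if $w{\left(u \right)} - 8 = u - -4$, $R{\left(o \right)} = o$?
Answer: $-3808$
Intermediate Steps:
$w{\left(u \right)} = 12 + u$ ($w{\left(u \right)} = 8 + \left(u - -4\right) = 8 + \left(u + 4\right) = 8 + \left(4 + u\right) = 12 + u$)
$\left(-284 + w{\left(\frac{0}{-5} \right)}\right) R{\left(14 \right)} = \left(-284 + \left(12 + \frac{0}{-5}\right)\right) 14 = \left(-284 + \left(12 + 0 \left(- \frac{1}{5}\right)\right)\right) 14 = \left(-284 + \left(12 + 0\right)\right) 14 = \left(-284 + 12\right) 14 = \left(-272\right) 14 = -3808$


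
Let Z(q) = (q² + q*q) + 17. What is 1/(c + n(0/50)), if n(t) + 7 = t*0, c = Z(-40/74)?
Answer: 1369/14490 ≈ 0.094479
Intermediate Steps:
Z(q) = 17 + 2*q² (Z(q) = (q² + q²) + 17 = 2*q² + 17 = 17 + 2*q²)
c = 24073/1369 (c = 17 + 2*(-40/74)² = 17 + 2*(-40*1/74)² = 17 + 2*(-20/37)² = 17 + 2*(400/1369) = 17 + 800/1369 = 24073/1369 ≈ 17.584)
n(t) = -7 (n(t) = -7 + t*0 = -7 + 0 = -7)
1/(c + n(0/50)) = 1/(24073/1369 - 7) = 1/(14490/1369) = 1369/14490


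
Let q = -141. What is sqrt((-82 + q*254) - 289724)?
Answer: 18*I*sqrt(1005) ≈ 570.63*I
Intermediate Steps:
sqrt((-82 + q*254) - 289724) = sqrt((-82 - 141*254) - 289724) = sqrt((-82 - 35814) - 289724) = sqrt(-35896 - 289724) = sqrt(-325620) = 18*I*sqrt(1005)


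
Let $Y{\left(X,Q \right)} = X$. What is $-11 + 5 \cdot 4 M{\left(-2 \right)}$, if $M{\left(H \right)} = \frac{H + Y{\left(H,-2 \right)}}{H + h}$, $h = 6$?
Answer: $-31$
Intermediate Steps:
$M{\left(H \right)} = \frac{2 H}{6 + H}$ ($M{\left(H \right)} = \frac{H + H}{H + 6} = \frac{2 H}{6 + H}$)
$-11 + 5 \cdot 4 M{\left(-2 \right)} = -11 + 5 \cdot 4 \cdot 2 \left(-2\right) \frac{1}{6 - 2} = -11 + 20 \cdot 2 \left(-2\right) \frac{1}{4} = -11 + 20 \left(-1\right) = -11 - 20 = -31$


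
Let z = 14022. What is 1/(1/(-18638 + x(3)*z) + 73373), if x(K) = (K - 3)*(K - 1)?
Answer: 18638/1367525973 ≈ 1.3629e-5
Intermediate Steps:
x(K) = (-1 + K)*(-3 + K) (x(K) = (-3 + K)*(-1 + K) = (-1 + K)*(-3 + K))
1/(1/(-18638 + x(3)*z) + 73373) = 1/(1/(-18638 + (3 + 3**2 - 4*3)*14022) + 73373) = 1/(1/(-18638 + (3 + 9 - 12)*14022) + 73373) = 1/(1/(-18638 + 0*14022) + 73373) = 1/(1/(-18638 + 0) + 73373) = 1/(1/(-18638) + 73373) = 1/(-1/18638 + 73373) = 1/(1367525973/18638) = 18638/1367525973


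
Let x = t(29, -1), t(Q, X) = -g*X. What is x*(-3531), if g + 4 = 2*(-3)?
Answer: 35310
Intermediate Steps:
g = -10 (g = -4 + 2*(-3) = -4 - 6 = -10)
t(Q, X) = 10*X (t(Q, X) = -(-10)*X = 10*X)
x = -10 (x = 10*(-1) = -10)
x*(-3531) = -10*(-3531) = 35310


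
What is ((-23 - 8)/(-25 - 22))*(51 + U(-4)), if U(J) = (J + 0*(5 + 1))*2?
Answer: 1333/47 ≈ 28.362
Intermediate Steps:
U(J) = 2*J (U(J) = (J + 0*6)*2 = (J + 0)*2 = J*2 = 2*J)
((-23 - 8)/(-25 - 22))*(51 + U(-4)) = ((-23 - 8)/(-25 - 22))*(51 + 2*(-4)) = (-31/(-47))*(51 - 8) = -31*(-1/47)*43 = (31/47)*43 = 1333/47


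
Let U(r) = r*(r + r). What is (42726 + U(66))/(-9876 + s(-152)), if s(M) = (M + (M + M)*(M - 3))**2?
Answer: 8573/367663858 ≈ 2.3317e-5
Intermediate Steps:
U(r) = 2*r**2 (U(r) = r*(2*r) = 2*r**2)
s(M) = (M + 2*M*(-3 + M))**2 (s(M) = (M + (2*M)*(-3 + M))**2 = (M + 2*M*(-3 + M))**2)
(42726 + U(66))/(-9876 + s(-152)) = (42726 + 2*66**2)/(-9876 + (-152)**2*(-5 + 2*(-152))**2) = (42726 + 2*4356)/(-9876 + 23104*(-5 - 304)**2) = (42726 + 8712)/(-9876 + 23104*(-309)**2) = 51438/(-9876 + 23104*95481) = 51438/(-9876 + 2205993024) = 51438/2205983148 = 51438*(1/2205983148) = 8573/367663858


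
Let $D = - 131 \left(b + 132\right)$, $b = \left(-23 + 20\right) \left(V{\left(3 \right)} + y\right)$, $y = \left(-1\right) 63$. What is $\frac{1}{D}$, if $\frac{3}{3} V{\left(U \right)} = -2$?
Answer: $- \frac{1}{42837} \approx -2.3344 \cdot 10^{-5}$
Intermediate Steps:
$y = -63$
$V{\left(U \right)} = -2$
$b = 195$ ($b = \left(-23 + 20\right) \left(-2 - 63\right) = \left(-3\right) \left(-65\right) = 195$)
$D = -42837$ ($D = - 131 \left(195 + 132\right) = \left(-131\right) 327 = -42837$)
$\frac{1}{D} = \frac{1}{-42837} = - \frac{1}{42837}$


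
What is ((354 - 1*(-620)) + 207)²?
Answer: 1394761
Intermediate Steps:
((354 - 1*(-620)) + 207)² = ((354 + 620) + 207)² = (974 + 207)² = 1181² = 1394761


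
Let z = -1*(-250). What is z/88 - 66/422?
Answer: 24923/9284 ≈ 2.6845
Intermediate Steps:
z = 250
z/88 - 66/422 = 250/88 - 66/422 = 250*(1/88) - 66*1/422 = 125/44 - 33/211 = 24923/9284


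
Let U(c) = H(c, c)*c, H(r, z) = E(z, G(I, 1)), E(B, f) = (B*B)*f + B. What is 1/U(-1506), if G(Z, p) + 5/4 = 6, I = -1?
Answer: -1/16222127490 ≈ -6.1644e-11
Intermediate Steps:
G(Z, p) = 19/4 (G(Z, p) = -5/4 + 6 = 19/4)
E(B, f) = B + f*B² (E(B, f) = B²*f + B = f*B² + B = B + f*B²)
H(r, z) = z*(1 + 19*z/4) (H(r, z) = z*(1 + z*(19/4)) = z*(1 + 19*z/4))
U(c) = c²*(4 + 19*c)/4 (U(c) = (c*(4 + 19*c)/4)*c = c²*(4 + 19*c)/4)
1/U(-1506) = 1/((¼)*(-1506)²*(4 + 19*(-1506))) = 1/((¼)*2268036*(4 - 28614)) = 1/((¼)*2268036*(-28610)) = 1/(-16222127490) = -1/16222127490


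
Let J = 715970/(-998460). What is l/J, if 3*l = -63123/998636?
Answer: 1050429843/35749670846 ≈ 0.029383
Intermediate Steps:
J = -71597/99846 (J = 715970*(-1/998460) = -71597/99846 ≈ -0.71707)
l = -21041/998636 (l = (-63123/998636)/3 = (-63123*1/998636)/3 = (⅓)*(-63123/998636) = -21041/998636 ≈ -0.021070)
l/J = -21041/(998636*(-71597/99846)) = -21041/998636*(-99846/71597) = 1050429843/35749670846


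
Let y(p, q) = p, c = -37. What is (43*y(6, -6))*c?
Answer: -9546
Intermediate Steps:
(43*y(6, -6))*c = (43*6)*(-37) = 258*(-37) = -9546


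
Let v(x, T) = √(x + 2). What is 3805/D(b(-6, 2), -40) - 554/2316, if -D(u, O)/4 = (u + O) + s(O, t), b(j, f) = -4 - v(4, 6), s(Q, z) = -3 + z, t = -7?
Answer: 3911833/224652 - 761*√6/2328 ≈ 16.612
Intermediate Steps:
v(x, T) = √(2 + x)
b(j, f) = -4 - √6 (b(j, f) = -4 - √(2 + 4) = -4 - √6)
D(u, O) = 40 - 4*O - 4*u (D(u, O) = -4*((u + O) + (-3 - 7)) = -4*((O + u) - 10) = -4*(-10 + O + u) = 40 - 4*O - 4*u)
3805/D(b(-6, 2), -40) - 554/2316 = 3805/(40 - 4*(-40) - 4*(-4 - √6)) - 554/2316 = 3805/(40 + 160 + (16 + 4*√6)) - 554*1/2316 = 3805/(216 + 4*√6) - 277/1158 = -277/1158 + 3805/(216 + 4*√6)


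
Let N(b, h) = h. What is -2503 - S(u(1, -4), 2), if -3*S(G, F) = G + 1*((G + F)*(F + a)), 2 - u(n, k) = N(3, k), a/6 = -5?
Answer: -7727/3 ≈ -2575.7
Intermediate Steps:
a = -30 (a = 6*(-5) = -30)
u(n, k) = 2 - k
S(G, F) = -G/3 - (-30 + F)*(F + G)/3 (S(G, F) = -(G + 1*((G + F)*(F - 30)))/3 = -(G + 1*((F + G)*(-30 + F)))/3 = -(G + 1*((-30 + F)*(F + G)))/3 = -(G + (-30 + F)*(F + G))/3 = -G/3 - (-30 + F)*(F + G)/3)
-2503 - S(u(1, -4), 2) = -2503 - (10*2 - ⅓*2² + 29*(2 - 1*(-4))/3 - ⅓*2*(2 - 1*(-4))) = -2503 - (20 - ⅓*4 + 29*(2 + 4)/3 - ⅓*2*(2 + 4)) = -2503 - (20 - 4/3 + (29/3)*6 - ⅓*2*6) = -2503 - (20 - 4/3 + 58 - 4) = -2503 - 1*218/3 = -2503 - 218/3 = -7727/3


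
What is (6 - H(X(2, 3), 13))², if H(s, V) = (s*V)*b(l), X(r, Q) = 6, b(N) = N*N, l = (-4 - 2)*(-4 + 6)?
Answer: 126023076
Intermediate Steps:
l = -12 (l = -6*2 = -12)
b(N) = N²
H(s, V) = 144*V*s (H(s, V) = (s*V)*(-12)² = (V*s)*144 = 144*V*s)
(6 - H(X(2, 3), 13))² = (6 - 144*13*6)² = (6 - 1*11232)² = (6 - 11232)² = (-11226)² = 126023076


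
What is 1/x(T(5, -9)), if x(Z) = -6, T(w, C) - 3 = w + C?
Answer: -⅙ ≈ -0.16667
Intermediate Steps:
T(w, C) = 3 + C + w (T(w, C) = 3 + (w + C) = 3 + (C + w) = 3 + C + w)
1/x(T(5, -9)) = 1/(-6) = -⅙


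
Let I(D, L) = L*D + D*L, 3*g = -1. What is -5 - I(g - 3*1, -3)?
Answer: -25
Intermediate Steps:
g = -⅓ (g = (⅓)*(-1) = -⅓ ≈ -0.33333)
I(D, L) = 2*D*L (I(D, L) = D*L + D*L = 2*D*L)
-5 - I(g - 3*1, -3) = -5 - 2*(-⅓ - 3*1)*(-3) = -5 - 2*(-⅓ - 3)*(-3) = -5 - 2*(-10)*(-3)/3 = -5 - 1*20 = -5 - 20 = -25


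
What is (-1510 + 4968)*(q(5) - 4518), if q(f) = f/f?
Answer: -15619786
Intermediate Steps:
q(f) = 1
(-1510 + 4968)*(q(5) - 4518) = (-1510 + 4968)*(1 - 4518) = 3458*(-4517) = -15619786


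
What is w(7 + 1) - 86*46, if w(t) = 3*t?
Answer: -3932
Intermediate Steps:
w(7 + 1) - 86*46 = 3*(7 + 1) - 86*46 = 3*8 - 3956 = 24 - 3956 = -3932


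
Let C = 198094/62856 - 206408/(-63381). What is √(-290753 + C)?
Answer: I*√395620489468328505229/36887742 ≈ 539.21*I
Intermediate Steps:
C = 4254896177/663979356 (C = 198094*(1/62856) - 206408*(-1/63381) = 99047/31428 + 206408/63381 = 4254896177/663979356 ≈ 6.4082)
√(-290753 + C) = √(-290753 + 4254896177/663979356) = √(-193049734798891/663979356) = I*√395620489468328505229/36887742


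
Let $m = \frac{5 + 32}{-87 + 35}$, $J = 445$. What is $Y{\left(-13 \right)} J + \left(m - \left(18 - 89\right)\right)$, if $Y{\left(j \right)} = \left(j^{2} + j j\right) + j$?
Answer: $\frac{7524155}{52} \approx 1.447 \cdot 10^{5}$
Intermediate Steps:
$m = - \frac{37}{52}$ ($m = \frac{37}{-52} = 37 \left(- \frac{1}{52}\right) = - \frac{37}{52} \approx -0.71154$)
$Y{\left(j \right)} = j + 2 j^{2}$ ($Y{\left(j \right)} = \left(j^{2} + j^{2}\right) + j = 2 j^{2} + j = j + 2 j^{2}$)
$Y{\left(-13 \right)} J + \left(m - \left(18 - 89\right)\right) = - 13 \left(1 + 2 \left(-13\right)\right) 445 - - \frac{3655}{52} = - 13 \left(1 - 26\right) 445 - - \frac{3655}{52} = \left(-13\right) \left(-25\right) 445 + \left(- \frac{37}{52} + 71\right) = 325 \cdot 445 + \frac{3655}{52} = 144625 + \frac{3655}{52} = \frac{7524155}{52}$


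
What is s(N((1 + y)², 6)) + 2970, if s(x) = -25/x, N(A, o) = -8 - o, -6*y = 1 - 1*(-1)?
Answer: 41605/14 ≈ 2971.8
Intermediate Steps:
y = -⅓ (y = -(1 - 1*(-1))/6 = -(1 + 1)/6 = -⅙*2 = -⅓ ≈ -0.33333)
s(N((1 + y)², 6)) + 2970 = -25/(-8 - 1*6) + 2970 = -25/(-8 - 6) + 2970 = -25/(-14) + 2970 = -25*(-1/14) + 2970 = 25/14 + 2970 = 41605/14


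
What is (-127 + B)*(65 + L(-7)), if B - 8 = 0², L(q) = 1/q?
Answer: -7718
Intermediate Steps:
B = 8 (B = 8 + 0² = 8 + 0 = 8)
(-127 + B)*(65 + L(-7)) = (-127 + 8)*(65 + 1/(-7)) = -119*(65 - ⅐) = -119*454/7 = -7718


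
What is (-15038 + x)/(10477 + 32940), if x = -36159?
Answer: -51197/43417 ≈ -1.1792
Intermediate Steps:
(-15038 + x)/(10477 + 32940) = (-15038 - 36159)/(10477 + 32940) = -51197/43417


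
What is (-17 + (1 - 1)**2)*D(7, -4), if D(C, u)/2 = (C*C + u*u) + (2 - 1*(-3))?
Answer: -2380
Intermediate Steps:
D(C, u) = 10 + 2*C**2 + 2*u**2 (D(C, u) = 2*((C*C + u*u) + (2 - 1*(-3))) = 2*((C**2 + u**2) + (2 + 3)) = 2*((C**2 + u**2) + 5) = 2*(5 + C**2 + u**2) = 10 + 2*C**2 + 2*u**2)
(-17 + (1 - 1)**2)*D(7, -4) = (-17 + (1 - 1)**2)*(10 + 2*7**2 + 2*(-4)**2) = (-17 + 0**2)*(10 + 2*49 + 2*16) = (-17 + 0)*(10 + 98 + 32) = -17*140 = -2380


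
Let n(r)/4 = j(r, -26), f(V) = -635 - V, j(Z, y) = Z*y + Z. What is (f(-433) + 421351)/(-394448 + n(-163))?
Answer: -421149/378148 ≈ -1.1137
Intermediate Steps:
j(Z, y) = Z + Z*y
n(r) = -100*r (n(r) = 4*(r*(1 - 26)) = 4*(r*(-25)) = 4*(-25*r) = -100*r)
(f(-433) + 421351)/(-394448 + n(-163)) = ((-635 - 1*(-433)) + 421351)/(-394448 - 100*(-163)) = ((-635 + 433) + 421351)/(-394448 + 16300) = (-202 + 421351)/(-378148) = 421149*(-1/378148) = -421149/378148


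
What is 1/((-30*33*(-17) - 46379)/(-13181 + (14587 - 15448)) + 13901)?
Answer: 14042/195227391 ≈ 7.1926e-5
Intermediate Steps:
1/((-30*33*(-17) - 46379)/(-13181 + (14587 - 15448)) + 13901) = 1/((-990*(-17) - 46379)/(-13181 - 861) + 13901) = 1/((16830 - 46379)/(-14042) + 13901) = 1/(-29549*(-1/14042) + 13901) = 1/(29549/14042 + 13901) = 1/(195227391/14042) = 14042/195227391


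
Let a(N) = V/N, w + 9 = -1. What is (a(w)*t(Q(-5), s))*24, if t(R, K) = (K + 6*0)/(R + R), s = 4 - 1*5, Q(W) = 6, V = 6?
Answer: 6/5 ≈ 1.2000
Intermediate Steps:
s = -1 (s = 4 - 5 = -1)
w = -10 (w = -9 - 1 = -10)
t(R, K) = K/(2*R) (t(R, K) = (K + 0)/((2*R)) = K*(1/(2*R)) = K/(2*R))
a(N) = 6/N
(a(w)*t(Q(-5), s))*24 = ((6/(-10))*((½)*(-1)/6))*24 = ((6*(-⅒))*((½)*(-1)*(⅙)))*24 = -⅗*(-1/12)*24 = (1/20)*24 = 6/5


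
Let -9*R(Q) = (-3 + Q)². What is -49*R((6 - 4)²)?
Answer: 49/9 ≈ 5.4444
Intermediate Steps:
R(Q) = -(-3 + Q)²/9
-49*R((6 - 4)²) = -(-49)*(-3 + (6 - 4)²)²/9 = -(-49)*(-3 + 2²)²/9 = -(-49)*(-3 + 4)²/9 = -(-49)*1²/9 = -(-49)/9 = -49*(-⅑) = 49/9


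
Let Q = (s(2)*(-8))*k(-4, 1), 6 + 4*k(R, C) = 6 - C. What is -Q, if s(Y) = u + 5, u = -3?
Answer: -4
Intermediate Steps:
k(R, C) = -C/4 (k(R, C) = -3/2 + (6 - C)/4 = -3/2 + (3/2 - C/4) = -C/4)
s(Y) = 2 (s(Y) = -3 + 5 = 2)
Q = 4 (Q = (2*(-8))*(-1/4*1) = -16*(-1/4) = 4)
-Q = -1*4 = -4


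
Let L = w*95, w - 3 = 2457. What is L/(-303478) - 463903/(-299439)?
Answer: 5057532881/6490939203 ≈ 0.77917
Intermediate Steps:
w = 2460 (w = 3 + 2457 = 2460)
L = 233700 (L = 2460*95 = 233700)
L/(-303478) - 463903/(-299439) = 233700/(-303478) - 463903/(-299439) = 233700*(-1/303478) - 463903*(-1/299439) = -116850/151739 + 463903/299439 = 5057532881/6490939203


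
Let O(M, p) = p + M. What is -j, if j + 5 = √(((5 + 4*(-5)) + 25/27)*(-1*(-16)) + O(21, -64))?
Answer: 5 - I*√21723/9 ≈ 5.0 - 16.376*I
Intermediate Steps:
O(M, p) = M + p
j = -5 + I*√21723/9 (j = -5 + √(((5 + 4*(-5)) + 25/27)*(-1*(-16)) + (21 - 64)) = -5 + √(((5 - 20) + 25*(1/27))*16 - 43) = -5 + √((-15 + 25/27)*16 - 43) = -5 + √(-380/27*16 - 43) = -5 + √(-6080/27 - 43) = -5 + √(-7241/27) = -5 + I*√21723/9 ≈ -5.0 + 16.376*I)
-j = -(-5 + I*√21723/9) = 5 - I*√21723/9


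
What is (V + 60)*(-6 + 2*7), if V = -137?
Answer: -616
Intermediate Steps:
(V + 60)*(-6 + 2*7) = (-137 + 60)*(-6 + 2*7) = -77*(-6 + 14) = -77*8 = -616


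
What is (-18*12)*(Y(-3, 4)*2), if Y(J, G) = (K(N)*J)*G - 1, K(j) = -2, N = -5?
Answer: -9936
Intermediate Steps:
Y(J, G) = -1 - 2*G*J (Y(J, G) = (-2*J)*G - 1 = -2*G*J - 1 = -1 - 2*G*J)
(-18*12)*(Y(-3, 4)*2) = (-18*12)*((-1 - 2*4*(-3))*2) = -216*(-1 + 24)*2 = -4968*2 = -216*46 = -9936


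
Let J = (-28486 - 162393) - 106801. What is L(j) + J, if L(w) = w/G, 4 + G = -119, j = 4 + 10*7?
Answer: -36614714/123 ≈ -2.9768e+5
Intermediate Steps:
j = 74 (j = 4 + 70 = 74)
G = -123 (G = -4 - 119 = -123)
J = -297680 (J = -190879 - 106801 = -297680)
L(w) = -w/123 (L(w) = w/(-123) = w*(-1/123) = -w/123)
L(j) + J = -1/123*74 - 297680 = -74/123 - 297680 = -36614714/123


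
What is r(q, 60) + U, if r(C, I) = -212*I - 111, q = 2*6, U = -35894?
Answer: -48725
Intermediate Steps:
q = 12
r(C, I) = -111 - 212*I
r(q, 60) + U = (-111 - 212*60) - 35894 = (-111 - 12720) - 35894 = -12831 - 35894 = -48725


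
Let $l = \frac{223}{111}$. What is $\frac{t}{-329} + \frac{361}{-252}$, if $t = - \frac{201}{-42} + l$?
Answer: $- \frac{4457807}{3067596} \approx -1.4532$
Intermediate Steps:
$l = \frac{223}{111}$ ($l = 223 \cdot \frac{1}{111} = \frac{223}{111} \approx 2.009$)
$t = \frac{10559}{1554}$ ($t = - \frac{201}{-42} + \frac{223}{111} = \left(-201\right) \left(- \frac{1}{42}\right) + \frac{223}{111} = \frac{67}{14} + \frac{223}{111} = \frac{10559}{1554} \approx 6.7947$)
$\frac{t}{-329} + \frac{361}{-252} = \frac{10559}{1554 \left(-329\right)} + \frac{361}{-252} = \frac{10559}{1554} \left(- \frac{1}{329}\right) + 361 \left(- \frac{1}{252}\right) = - \frac{10559}{511266} - \frac{361}{252} = - \frac{4457807}{3067596}$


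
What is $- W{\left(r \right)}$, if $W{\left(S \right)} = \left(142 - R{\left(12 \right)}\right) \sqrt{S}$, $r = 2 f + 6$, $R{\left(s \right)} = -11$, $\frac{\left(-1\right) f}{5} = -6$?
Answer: $- 153 \sqrt{66} \approx -1243.0$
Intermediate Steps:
$f = 30$ ($f = \left(-5\right) \left(-6\right) = 30$)
$r = 66$ ($r = 2 \cdot 30 + 6 = 60 + 6 = 66$)
$W{\left(S \right)} = 153 \sqrt{S}$ ($W{\left(S \right)} = \left(142 - -11\right) \sqrt{S} = \left(142 + 11\right) \sqrt{S} = 153 \sqrt{S}$)
$- W{\left(r \right)} = - 153 \sqrt{66}$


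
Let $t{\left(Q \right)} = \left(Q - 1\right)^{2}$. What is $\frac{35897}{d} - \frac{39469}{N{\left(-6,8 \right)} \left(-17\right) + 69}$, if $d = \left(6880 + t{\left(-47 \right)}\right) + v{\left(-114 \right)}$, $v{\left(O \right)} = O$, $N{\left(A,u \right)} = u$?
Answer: $\frac{360388929}{607690} \approx 593.05$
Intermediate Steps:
$t{\left(Q \right)} = \left(-1 + Q\right)^{2}$
$d = 9070$ ($d = \left(6880 + \left(-1 - 47\right)^{2}\right) - 114 = \left(6880 + \left(-48\right)^{2}\right) - 114 = \left(6880 + 2304\right) - 114 = 9184 - 114 = 9070$)
$\frac{35897}{d} - \frac{39469}{N{\left(-6,8 \right)} \left(-17\right) + 69} = \frac{35897}{9070} - \frac{39469}{8 \left(-17\right) + 69} = 35897 \cdot \frac{1}{9070} - \frac{39469}{-136 + 69} = \frac{35897}{9070} - \frac{39469}{-67} = \frac{35897}{9070} - - \frac{39469}{67} = \frac{35897}{9070} + \frac{39469}{67} = \frac{360388929}{607690}$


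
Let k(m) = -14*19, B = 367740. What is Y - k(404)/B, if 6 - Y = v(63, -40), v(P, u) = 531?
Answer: -96531617/183870 ≈ -525.00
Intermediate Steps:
k(m) = -266
Y = -525 (Y = 6 - 1*531 = 6 - 531 = -525)
Y - k(404)/B = -525 - (-266)/367740 = -525 - 1*(-133/183870) = -525 + 133/183870 = -96531617/183870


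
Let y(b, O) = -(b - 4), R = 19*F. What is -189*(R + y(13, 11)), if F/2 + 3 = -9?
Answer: 87885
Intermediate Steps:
F = -24 (F = -6 + 2*(-9) = -6 - 18 = -24)
R = -456 (R = 19*(-24) = -456)
y(b, O) = 4 - b (y(b, O) = -(-4 + b) = 4 - b)
-189*(R + y(13, 11)) = -189*(-456 + (4 - 1*13)) = -189*(-456 + (4 - 13)) = -189*(-456 - 9) = -189*(-465) = 87885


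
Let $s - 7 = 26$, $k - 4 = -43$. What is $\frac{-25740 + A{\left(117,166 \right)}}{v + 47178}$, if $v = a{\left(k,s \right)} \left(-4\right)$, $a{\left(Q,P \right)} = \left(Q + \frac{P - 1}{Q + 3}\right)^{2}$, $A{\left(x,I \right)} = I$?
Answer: $- \frac{1035747}{1652947} \approx -0.62661$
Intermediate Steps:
$k = -39$ ($k = 4 - 43 = -39$)
$s = 33$ ($s = 7 + 26 = 33$)
$a{\left(Q,P \right)} = \left(Q + \frac{-1 + P}{3 + Q}\right)^{2}$
$v = - \frac{515524}{81}$ ($v = \frac{\left(-1 + 33 + \left(-39\right)^{2} + 3 \left(-39\right)\right)^{2}}{\left(3 - 39\right)^{2}} \left(-4\right) = \frac{\left(-1 + 33 + 1521 - 117\right)^{2}}{1296} \left(-4\right) = \frac{1436^{2}}{1296} \left(-4\right) = \frac{1}{1296} \cdot 2062096 \left(-4\right) = \frac{128881}{81} \left(-4\right) = - \frac{515524}{81} \approx -6364.5$)
$\frac{-25740 + A{\left(117,166 \right)}}{v + 47178} = \frac{-25740 + 166}{- \frac{515524}{81} + 47178} = - \frac{25574}{\frac{3305894}{81}} = \left(-25574\right) \frac{81}{3305894} = - \frac{1035747}{1652947}$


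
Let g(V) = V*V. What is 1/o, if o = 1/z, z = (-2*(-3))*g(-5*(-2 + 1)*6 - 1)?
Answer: 5046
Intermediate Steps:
g(V) = V**2
z = 5046 (z = (-2*(-3))*(-5*(-2 + 1)*6 - 1)**2 = 6*(-(-5)*6 - 1)**2 = 6*(-5*(-6) - 1)**2 = 6*(30 - 1)**2 = 6*29**2 = 6*841 = 5046)
o = 1/5046 ≈ 0.00019818
1/o = 1/(1/5046) = 5046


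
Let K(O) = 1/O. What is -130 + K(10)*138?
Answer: -581/5 ≈ -116.20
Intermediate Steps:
-130 + K(10)*138 = -130 + 138/10 = -130 + (⅒)*138 = -130 + 69/5 = -581/5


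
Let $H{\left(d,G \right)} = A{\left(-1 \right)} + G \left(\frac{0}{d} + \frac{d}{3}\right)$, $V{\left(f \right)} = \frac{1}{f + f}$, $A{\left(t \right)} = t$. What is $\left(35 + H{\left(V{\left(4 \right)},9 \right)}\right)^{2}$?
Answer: $\frac{75625}{64} \approx 1181.6$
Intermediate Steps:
$V{\left(f \right)} = \frac{1}{2 f}$
$H{\left(d,G \right)} = -1 + \frac{G d}{3}$ ($H{\left(d,G \right)} = -1 + G \left(\frac{0}{d} + \frac{d}{3}\right) = -1 + G \left(0 + d \frac{1}{3}\right) = -1 + G \left(0 + \frac{d}{3}\right) = -1 + G \frac{d}{3} = -1 + \frac{G d}{3}$)
$\left(35 + H{\left(V{\left(4 \right)},9 \right)}\right)^{2} = \left(35 - \left(1 - 3 \frac{1}{2 \cdot 4}\right)\right)^{2} = \left(35 - \left(1 - 3 \cdot \frac{1}{2} \cdot \frac{1}{4}\right)\right)^{2} = \left(35 - \left(1 - \frac{3}{8}\right)\right)^{2} = \left(35 + \left(-1 + \frac{3}{8}\right)\right)^{2} = \left(35 - \frac{5}{8}\right)^{2} = \left(\frac{275}{8}\right)^{2} = \frac{75625}{64}$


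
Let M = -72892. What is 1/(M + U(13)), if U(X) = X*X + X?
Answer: -1/72710 ≈ -1.3753e-5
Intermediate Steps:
U(X) = X + X² (U(X) = X² + X = X + X²)
1/(M + U(13)) = 1/(-72892 + 13*(1 + 13)) = 1/(-72892 + 13*14) = 1/(-72892 + 182) = 1/(-72710) = -1/72710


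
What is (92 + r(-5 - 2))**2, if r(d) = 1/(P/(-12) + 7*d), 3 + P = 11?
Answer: 187827025/22201 ≈ 8460.3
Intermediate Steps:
P = 8 (P = -3 + 11 = 8)
r(d) = 1/(-2/3 + 7*d) (r(d) = 1/(8/(-12) + 7*d) = 1/(8*(-1/12) + 7*d) = 1/(-2/3 + 7*d))
(92 + r(-5 - 2))**2 = (92 + 3/(-2 + 21*(-5 - 2)))**2 = (92 + 3/(-2 + 21*(-7)))**2 = (92 + 3/(-2 - 147))**2 = (92 + 3/(-149))**2 = (92 + 3*(-1/149))**2 = (92 - 3/149)**2 = (13705/149)**2 = 187827025/22201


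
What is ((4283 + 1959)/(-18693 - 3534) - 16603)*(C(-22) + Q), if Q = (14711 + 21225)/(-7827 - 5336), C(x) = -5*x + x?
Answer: -138071569594728/97524667 ≈ -1.4158e+6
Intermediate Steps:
C(x) = -4*x
Q = -35936/13163 (Q = 35936/(-13163) = 35936*(-1/13163) = -35936/13163 ≈ -2.7301)
((4283 + 1959)/(-18693 - 3534) - 16603)*(C(-22) + Q) = ((4283 + 1959)/(-18693 - 3534) - 16603)*(-4*(-22) - 35936/13163) = (6242/(-22227) - 16603)*(88 - 35936/13163) = (6242*(-1/22227) - 16603)*(1122408/13163) = (-6242/22227 - 16603)*(1122408/13163) = -369041123/22227*1122408/13163 = -138071569594728/97524667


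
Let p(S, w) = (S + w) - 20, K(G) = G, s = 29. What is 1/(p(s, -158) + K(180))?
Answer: 1/31 ≈ 0.032258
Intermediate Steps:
p(S, w) = -20 + S + w
1/(p(s, -158) + K(180)) = 1/((-20 + 29 - 158) + 180) = 1/(-149 + 180) = 1/31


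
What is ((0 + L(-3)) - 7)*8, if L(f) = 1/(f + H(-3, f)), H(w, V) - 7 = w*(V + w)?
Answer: -612/11 ≈ -55.636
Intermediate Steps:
H(w, V) = 7 + w*(V + w)
L(f) = 1/(16 - 2*f) (L(f) = 1/(f + (7 + (-3)² + f*(-3))) = 1/(f + (7 + 9 - 3*f)) = 1/(f + (16 - 3*f)) = 1/(16 - 2*f))
((0 + L(-3)) - 7)*8 = ((0 + 1/(2*(8 - 1*(-3)))) - 7)*8 = ((0 + 1/(2*(8 + 3))) - 7)*8 = ((0 + (½)/11) - 7)*8 = ((0 + (½)*(1/11)) - 7)*8 = ((0 + 1/22) - 7)*8 = (1/22 - 7)*8 = -153/22*8 = -612/11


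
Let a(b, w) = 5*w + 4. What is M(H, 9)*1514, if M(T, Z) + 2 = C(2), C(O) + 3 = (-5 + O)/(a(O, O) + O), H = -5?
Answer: -62831/8 ≈ -7853.9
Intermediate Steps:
a(b, w) = 4 + 5*w
C(O) = -3 + (-5 + O)/(4 + 6*O) (C(O) = -3 + (-5 + O)/((4 + 5*O) + O) = -3 + (-5 + O)/(4 + 6*O))
M(T, Z) = -83/16 (M(T, Z) = -2 + 17*(-1 - 1*2)/(2*(2 + 3*2)) = -2 + 17*(-1 - 2)/(2*(2 + 6)) = -2 + (17/2)*(-3)/8 = -2 + (17/2)*(⅛)*(-3) = -2 - 51/16 = -83/16)
M(H, 9)*1514 = -83/16*1514 = -62831/8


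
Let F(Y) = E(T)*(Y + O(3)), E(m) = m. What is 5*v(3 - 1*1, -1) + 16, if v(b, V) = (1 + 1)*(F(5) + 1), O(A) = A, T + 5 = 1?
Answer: -294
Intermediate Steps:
T = -4 (T = -5 + 1 = -4)
F(Y) = -12 - 4*Y (F(Y) = -4*(Y + 3) = -4*(3 + Y) = -12 - 4*Y)
v(b, V) = -62 (v(b, V) = (1 + 1)*((-12 - 4*5) + 1) = 2*((-12 - 20) + 1) = 2*(-32 + 1) = 2*(-31) = -62)
5*v(3 - 1*1, -1) + 16 = 5*(-62) + 16 = -310 + 16 = -294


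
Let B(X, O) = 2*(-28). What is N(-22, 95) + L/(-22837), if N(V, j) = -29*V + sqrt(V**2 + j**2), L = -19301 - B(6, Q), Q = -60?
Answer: 14589251/22837 + sqrt(9509) ≈ 736.36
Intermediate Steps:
B(X, O) = -56
L = -19245 (L = -19301 - 1*(-56) = -19301 + 56 = -19245)
N(V, j) = sqrt(V**2 + j**2) - 29*V
N(-22, 95) + L/(-22837) = (sqrt((-22)**2 + 95**2) - 29*(-22)) - 19245/(-22837) = (sqrt(484 + 9025) + 638) - 19245*(-1/22837) = (sqrt(9509) + 638) + 19245/22837 = (638 + sqrt(9509)) + 19245/22837 = 14589251/22837 + sqrt(9509)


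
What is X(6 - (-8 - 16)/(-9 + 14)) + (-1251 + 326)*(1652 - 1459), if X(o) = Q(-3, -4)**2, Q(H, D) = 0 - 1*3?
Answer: -178516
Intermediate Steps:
Q(H, D) = -3 (Q(H, D) = 0 - 3 = -3)
X(o) = 9 (X(o) = (-3)**2 = 9)
X(6 - (-8 - 16)/(-9 + 14)) + (-1251 + 326)*(1652 - 1459) = 9 + (-1251 + 326)*(1652 - 1459) = 9 - 925*193 = 9 - 178525 = -178516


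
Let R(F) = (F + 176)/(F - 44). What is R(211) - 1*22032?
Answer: -3678957/167 ≈ -22030.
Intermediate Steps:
R(F) = (176 + F)/(-44 + F)
R(211) - 1*22032 = (176 + 211)/(-44 + 211) - 1*22032 = 387/167 - 22032 = -3678957/167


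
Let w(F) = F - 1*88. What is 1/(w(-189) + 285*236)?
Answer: 1/66983 ≈ 1.4929e-5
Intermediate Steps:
w(F) = -88 + F (w(F) = F - 88 = -88 + F)
1/(w(-189) + 285*236) = 1/((-88 - 189) + 285*236) = 1/(-277 + 67260) = 1/66983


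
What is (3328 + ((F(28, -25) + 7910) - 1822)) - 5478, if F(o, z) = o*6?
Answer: 4106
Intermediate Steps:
F(o, z) = 6*o
(3328 + ((F(28, -25) + 7910) - 1822)) - 5478 = (3328 + ((6*28 + 7910) - 1822)) - 5478 = (3328 + ((168 + 7910) - 1822)) - 5478 = (3328 + (8078 - 1822)) - 5478 = (3328 + 6256) - 5478 = 9584 - 5478 = 4106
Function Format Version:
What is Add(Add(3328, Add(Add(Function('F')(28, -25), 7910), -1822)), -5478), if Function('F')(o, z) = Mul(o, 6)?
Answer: 4106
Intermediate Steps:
Function('F')(o, z) = Mul(6, o)
Add(Add(3328, Add(Add(Function('F')(28, -25), 7910), -1822)), -5478) = Add(Add(3328, Add(Add(Mul(6, 28), 7910), -1822)), -5478) = Add(Add(3328, Add(Add(168, 7910), -1822)), -5478) = Add(Add(3328, Add(8078, -1822)), -5478) = Add(Add(3328, 6256), -5478) = Add(9584, -5478) = 4106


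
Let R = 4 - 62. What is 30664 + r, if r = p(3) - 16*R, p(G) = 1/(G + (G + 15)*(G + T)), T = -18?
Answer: 8435063/267 ≈ 31592.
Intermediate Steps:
R = -58
p(G) = 1/(G + (-18 + G)*(15 + G)) (p(G) = 1/(G + (G + 15)*(G - 18)) = 1/(G + (15 + G)*(-18 + G)) = 1/(G + (-18 + G)*(15 + G)))
r = 247775/267 (r = 1/(-270 + 3**2 - 2*3) - 16*(-58) = 1/(-270 + 9 - 6) + 928 = 1/(-267) + 928 = -1/267 + 928 = 247775/267 ≈ 928.00)
30664 + r = 30664 + 247775/267 = 8435063/267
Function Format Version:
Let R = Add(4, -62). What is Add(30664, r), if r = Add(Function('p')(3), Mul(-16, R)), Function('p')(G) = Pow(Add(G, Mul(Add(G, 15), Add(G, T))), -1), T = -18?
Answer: Rational(8435063, 267) ≈ 31592.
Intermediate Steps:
R = -58
Function('p')(G) = Pow(Add(G, Mul(Add(-18, G), Add(15, G))), -1) (Function('p')(G) = Pow(Add(G, Mul(Add(G, 15), Add(G, -18))), -1) = Pow(Add(G, Mul(Add(15, G), Add(-18, G))), -1) = Pow(Add(G, Mul(Add(-18, G), Add(15, G))), -1))
r = Rational(247775, 267) (r = Add(Pow(Add(-270, Pow(3, 2), Mul(-2, 3)), -1), Mul(-16, -58)) = Add(Pow(Add(-270, 9, -6), -1), 928) = Add(Pow(-267, -1), 928) = Add(Rational(-1, 267), 928) = Rational(247775, 267) ≈ 928.00)
Add(30664, r) = Add(30664, Rational(247775, 267)) = Rational(8435063, 267)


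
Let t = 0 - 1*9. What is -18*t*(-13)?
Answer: -2106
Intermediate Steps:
t = -9 (t = 0 - 9 = -9)
-18*t*(-13) = -18*(-9)*(-13) = 162*(-13) = -2106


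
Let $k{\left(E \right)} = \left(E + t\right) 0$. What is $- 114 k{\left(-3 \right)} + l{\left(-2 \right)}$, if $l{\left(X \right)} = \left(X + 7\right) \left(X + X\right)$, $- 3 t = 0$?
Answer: $-20$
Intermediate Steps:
$t = 0$ ($t = \left(- \frac{1}{3}\right) 0 = 0$)
$l{\left(X \right)} = 2 X \left(7 + X\right)$ ($l{\left(X \right)} = \left(7 + X\right) 2 X = 2 X \left(7 + X\right)$)
$k{\left(E \right)} = 0$ ($k{\left(E \right)} = \left(E + 0\right) 0 = E 0 = 0$)
$- 114 k{\left(-3 \right)} + l{\left(-2 \right)} = \left(-114\right) 0 + 2 \left(-2\right) \left(7 - 2\right) = 0 + 2 \left(-2\right) 5 = 0 - 20 = -20$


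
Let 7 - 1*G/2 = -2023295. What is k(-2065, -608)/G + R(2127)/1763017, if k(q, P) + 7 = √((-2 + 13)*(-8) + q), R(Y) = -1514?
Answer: -6138899575/7134231644268 + I*√2153/4046604 ≈ -0.00086049 + 1.1467e-5*I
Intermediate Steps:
G = 4046604 (G = 14 - 2*(-2023295) = 14 + 4046590 = 4046604)
k(q, P) = -7 + √(-88 + q) (k(q, P) = -7 + √((-2 + 13)*(-8) + q) = -7 + √(11*(-8) + q) = -7 + √(-88 + q))
k(-2065, -608)/G + R(2127)/1763017 = (-7 + √(-88 - 2065))/4046604 - 1514/1763017 = (-7 + √(-2153))*(1/4046604) - 1514*1/1763017 = (-7 + I*√2153)*(1/4046604) - 1514/1763017 = (-7/4046604 + I*√2153/4046604) - 1514/1763017 = -6138899575/7134231644268 + I*√2153/4046604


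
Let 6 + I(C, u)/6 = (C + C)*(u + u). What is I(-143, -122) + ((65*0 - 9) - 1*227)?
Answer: 418432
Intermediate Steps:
I(C, u) = -36 + 24*C*u (I(C, u) = -36 + 6*((C + C)*(u + u)) = -36 + 6*((2*C)*(2*u)) = -36 + 6*(4*C*u) = -36 + 24*C*u)
I(-143, -122) + ((65*0 - 9) - 1*227) = (-36 + 24*(-143)*(-122)) + ((65*0 - 9) - 1*227) = (-36 + 418704) + ((0 - 9) - 227) = 418668 + (-9 - 227) = 418668 - 236 = 418432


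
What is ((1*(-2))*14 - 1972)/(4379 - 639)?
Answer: -100/187 ≈ -0.53476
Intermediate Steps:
((1*(-2))*14 - 1972)/(4379 - 639) = (-2*14 - 1972)/3740 = (-28 - 1972)*(1/3740) = -2000*1/3740 = -100/187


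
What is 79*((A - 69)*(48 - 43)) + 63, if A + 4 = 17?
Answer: -22057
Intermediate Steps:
A = 13 (A = -4 + 17 = 13)
79*((A - 69)*(48 - 43)) + 63 = 79*((13 - 69)*(48 - 43)) + 63 = 79*(-56*5) + 63 = 79*(-280) + 63 = -22120 + 63 = -22057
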